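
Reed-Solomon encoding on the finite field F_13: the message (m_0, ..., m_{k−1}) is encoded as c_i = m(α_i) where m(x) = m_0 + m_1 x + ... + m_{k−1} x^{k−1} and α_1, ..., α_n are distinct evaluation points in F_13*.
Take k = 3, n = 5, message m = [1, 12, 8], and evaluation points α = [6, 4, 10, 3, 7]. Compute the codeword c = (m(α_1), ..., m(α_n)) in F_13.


c = [10, 8, 11, 5, 9]

Message polynomial: m(x) = 1 + 12·x + 8·x^2 (mod 13).
For each evaluation point α_i, compute m(α_i) mod 13:
  α_1 = 6: Horner steps 8 → 8 → 10, so m(6) = 10.
  α_2 = 4: Horner steps 8 → 5 → 8, so m(4) = 8.
  α_3 = 10: Horner steps 8 → 1 → 11, so m(10) = 11.
  α_4 = 3: Horner steps 8 → 10 → 5, so m(3) = 5.
  α_5 = 7: Horner steps 8 → 3 → 9, so m(7) = 9.
Codeword c = [10, 8, 11, 5, 9] ∈ F_13^5.


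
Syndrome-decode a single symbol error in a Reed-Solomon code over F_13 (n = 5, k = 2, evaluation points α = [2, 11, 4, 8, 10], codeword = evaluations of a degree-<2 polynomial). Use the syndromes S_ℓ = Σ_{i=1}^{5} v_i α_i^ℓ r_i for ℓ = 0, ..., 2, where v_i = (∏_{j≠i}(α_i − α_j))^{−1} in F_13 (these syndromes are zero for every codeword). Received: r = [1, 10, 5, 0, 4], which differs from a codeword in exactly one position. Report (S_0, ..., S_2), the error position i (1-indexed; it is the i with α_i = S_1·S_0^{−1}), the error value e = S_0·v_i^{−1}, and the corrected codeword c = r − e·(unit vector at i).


S = (8, 10, 6), error at position 2, error magnitude e = 4, c = [1, 6, 5, 0, 4].

Step 1: column multipliers v_i = (∏_{j≠i}(α_i − α_j))^{−1} mod 13.
  i = 1 (α = 2): (2−11)(2−4)(2−8)(2−10) = (−9)·(−2)·(−6)·(−8) = 864 ≡ 6, so v_1 = 6^{−1} = 11 (mod 13).
  i = 2 (α = 11): (11−2)(11−4)(11−8)(11−10) = 9·7·3·1 = 189 ≡ 7, so v_2 = 7^{−1} = 2 (mod 13).
  i = 3 (α = 4): (4−2)(4−11)(4−8)(4−10) = 2·(−7)·(−4)·(−6) = −336 ≡ 2, so v_3 = 2^{−1} = 7 (mod 13).
  i = 4 (α = 8): (8−2)(8−11)(8−4)(8−10) = 6·(−3)·4·(−2) = 144 ≡ 1, so v_4 = 1^{−1} = 1 (mod 13).
  i = 5 (α = 10): (10−2)(10−11)(10−4)(10−8) = 8·(−1)·6·2 = −96 ≡ 8, so v_5 = 8^{−1} = 5 (mod 13).
  v = [11, 2, 7, 1, 5].
Step 2: syndromes of r = [1, 10, 5, 0, 4] (all sums mod 13).
  S_0 = Σ v_i r_i = 11·1 + 2·10 + 7·5 + 1·0 + 5·4 = 86 ≡ 8.
  S_1 = Σ v_i α_i r_i = 11·2·1 + 2·11·10 + 7·4·5 + 1·8·0 + 5·10·4 = 582 ≡ 10.
  α_i^2 mod 13 = [4, 4, 3, 12, 9].
  S_2 = Σ v_i α_i^2 r_i = 11·4·1 + 2·4·10 + 7·3·5 + 1·12·0 + 5·9·4 = 409 ≡ 6.
  S = (8, 10, 6) ≠ 0, so r is not a codeword (an error is present).
Step 3: locate the error. For a single error e at position i, S_ℓ = v_i·e·α_i^ℓ, so α_err = S_1/S_0.
  S_0^{−1} = 8^{−1} = 5 (mod 13), so α_err = 10·5 = 50 ≡ 11 = α_2. Error position i = 2.
  Consistency check: S_2/S_1 = 6·4 = 24 ≡ 11 = α_err ✓ (single-error assumption holds).
Step 4: error magnitude e = S_0/v_2 = S_0·∏_{j≠2}(α_2 − α_j) = 8·7 = 56 ≡ 4 (mod 13).
Step 5: correct position 2: c_2 = r_2 − e = 10 − 4 ≡ 6 (mod 13). Hence c = [1, 6, 5, 0, 4].
  Check: interpolating c through the α_i gives m(x) = 10 + 2·x (degree < 2) with m(α_i) = c_i for every i, so c is indeed a codeword.


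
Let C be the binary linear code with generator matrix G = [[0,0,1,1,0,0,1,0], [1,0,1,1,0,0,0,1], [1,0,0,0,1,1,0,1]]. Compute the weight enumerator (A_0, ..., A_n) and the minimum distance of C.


Weight distribution: A_0 = 1, A_3 = 3, A_4 = 3, A_7 = 1. Minimum distance d = 3.

Enumerate all 2^3 = 8 messages m ∈ F_2^3.
For each, compute codeword c = mG in F_2^8, then tally its weight.
  m = 000 → c = 00000000, weight = 0.
  m = 100 → c = 00110010, weight = 3.
  m = 010 → c = 10110001, weight = 4.
  m = 110 → c = 10000011, weight = 3.
  m = 001 → c = 10001101, weight = 4.
  m = 101 → c = 10111111, weight = 7.
  m = 011 → c = 00111100, weight = 4.
  m = 111 → c = 00001110, weight = 3.
Tally weights:
  weight 0: 1 codewords.
  weight 3: 3 codewords.
  weight 4: 3 codewords.
  weight 7: 1 codewords.
Minimum distance d = smallest w > 0 with A_w > 0 = 3.
Sanity: Σ A_w = 8 = 2^3 = 8 ✓.


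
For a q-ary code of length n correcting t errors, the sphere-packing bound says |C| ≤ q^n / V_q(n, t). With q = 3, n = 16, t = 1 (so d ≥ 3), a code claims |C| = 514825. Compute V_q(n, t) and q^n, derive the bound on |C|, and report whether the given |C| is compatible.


V_q(n, t) = 33, q^n = 43046721, Hamming bound = 1304446, |C| = 514825 ≤ bound (satisfied).

Step 1: Compute V_q(n, t) = Σ_{j=0}^1 C(n, j) (q−1)^j.
  j = 0: C(16,0)·(2)^0 = 1·1 = 1.
  j = 1: C(16,1)·(2)^1 = 16·2 = 32.
  V_q(n, t) = 1 + 32 = 33.
Step 2: q^n = 3^16 = 43046721.
Step 3: Hamming bound ⌊q^n / V_q(n,t)⌋ = ⌊43046721/33⌋ = 1304446.
Step 4: Compare |C| = 514825 to 1304446: satisfied.
The claimed |C| lies below the Hamming bound.


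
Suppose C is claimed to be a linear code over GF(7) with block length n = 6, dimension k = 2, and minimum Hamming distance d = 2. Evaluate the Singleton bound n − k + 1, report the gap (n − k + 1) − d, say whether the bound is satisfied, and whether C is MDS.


Singleton RHS = n − k + 1 = 5, slack = 3, bound satisfied, not MDS.

Singleton bound: d ≤ n − k + 1.
Here n = 6, k = 2, so n − k + 1 = 5.
Given d = 2, check d ≤ 5: YES.
Slack = (n − k + 1) − d = 3.
The code is NOT MDS (slack = 3 > 0).
Description: the claimed parameters are [6, 2, 2]_7; such a code would be non-MDS.


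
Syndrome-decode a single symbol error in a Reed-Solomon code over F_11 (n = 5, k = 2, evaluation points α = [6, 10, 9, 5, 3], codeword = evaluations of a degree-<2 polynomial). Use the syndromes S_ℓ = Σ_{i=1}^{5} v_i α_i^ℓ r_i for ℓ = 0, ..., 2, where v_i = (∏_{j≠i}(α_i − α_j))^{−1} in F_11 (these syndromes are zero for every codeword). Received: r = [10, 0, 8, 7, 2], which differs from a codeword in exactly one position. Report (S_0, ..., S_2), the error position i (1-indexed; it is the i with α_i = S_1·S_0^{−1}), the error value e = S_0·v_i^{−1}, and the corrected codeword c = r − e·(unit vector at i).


S = (10, 8, 2), error at position 5, error magnitude e = 1, c = [10, 0, 8, 7, 1].

Step 1: column multipliers v_i = (∏_{j≠i}(α_i − α_j))^{−1} mod 11.
  i = 1 (α = 6): (6−10)(6−9)(6−5)(6−3) = (−4)·(−3)·1·3 = 36 ≡ 3, so v_1 = 3^{−1} = 4 (mod 11).
  i = 2 (α = 10): (10−6)(10−9)(10−5)(10−3) = 4·1·5·7 = 140 ≡ 8, so v_2 = 8^{−1} = 7 (mod 11).
  i = 3 (α = 9): (9−6)(9−10)(9−5)(9−3) = 3·(−1)·4·6 = −72 ≡ 5, so v_3 = 5^{−1} = 9 (mod 11).
  i = 4 (α = 5): (5−6)(5−10)(5−9)(5−3) = (−1)·(−5)·(−4)·2 = −40 ≡ 4, so v_4 = 4^{−1} = 3 (mod 11).
  i = 5 (α = 3): (3−6)(3−10)(3−9)(3−5) = (−3)·(−7)·(−6)·(−2) = 252 ≡ 10, so v_5 = 10^{−1} = 10 (mod 11).
  v = [4, 7, 9, 3, 10].
Step 2: syndromes of r = [10, 0, 8, 7, 2] (all sums mod 11).
  S_0 = Σ v_i r_i = 4·10 + 7·0 + 9·8 + 3·7 + 10·2 = 153 ≡ 10.
  S_1 = Σ v_i α_i r_i = 4·6·10 + 7·10·0 + 9·9·8 + 3·5·7 + 10·3·2 = 1053 ≡ 8.
  α_i^2 mod 11 = [3, 1, 4, 3, 9].
  S_2 = Σ v_i α_i^2 r_i = 4·3·10 + 7·1·0 + 9·4·8 + 3·3·7 + 10·9·2 = 651 ≡ 2.
  S = (10, 8, 2) ≠ 0, so r is not a codeword (an error is present).
Step 3: locate the error. For a single error e at position i, S_ℓ = v_i·e·α_i^ℓ, so α_err = S_1/S_0.
  S_0^{−1} = 10^{−1} = 10 (mod 11), so α_err = 8·10 = 80 ≡ 3 = α_5. Error position i = 5.
  Consistency check: S_2/S_1 = 2·7 = 14 ≡ 3 = α_err ✓ (single-error assumption holds).
Step 4: error magnitude e = S_0/v_5 = S_0·∏_{j≠5}(α_5 − α_j) = 10·10 = 100 ≡ 1 (mod 11).
Step 5: correct position 5: c_5 = r_5 − e = 2 − 1 ≡ 1 (mod 11). Hence c = [10, 0, 8, 7, 1].
  Check: interpolating c through the α_i gives m(x) = 3 + 3·x (degree < 2) with m(α_i) = c_i for every i, so c is indeed a codeword.


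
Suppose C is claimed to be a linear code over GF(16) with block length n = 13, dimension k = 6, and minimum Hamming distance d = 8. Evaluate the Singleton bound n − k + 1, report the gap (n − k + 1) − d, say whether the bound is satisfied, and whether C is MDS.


Singleton RHS = n − k + 1 = 8, slack = 0, bound satisfied, MDS.

Singleton bound: d ≤ n − k + 1.
Here n = 13, k = 6, so n − k + 1 = 8.
Given d = 8, check d ≤ 8: YES.
Slack = (n − k + 1) − d = 0.
The code is MDS (slack = 0).
Description: the claimed parameters are [13, 6, 8]_16; such a code would be MDS (meets Singleton bound).


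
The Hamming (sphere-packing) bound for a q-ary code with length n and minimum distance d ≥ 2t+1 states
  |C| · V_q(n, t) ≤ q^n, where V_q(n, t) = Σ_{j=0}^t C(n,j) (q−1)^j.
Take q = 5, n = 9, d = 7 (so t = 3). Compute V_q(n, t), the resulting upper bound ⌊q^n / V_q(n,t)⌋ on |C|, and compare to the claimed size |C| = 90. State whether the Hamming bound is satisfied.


V_q(n, t) = 5989, q^n = 1953125, Hamming bound = 326, |C| = 90 ≤ bound (satisfied).

Step 1: Compute V_q(n, t) = Σ_{j=0}^3 C(n, j) (q−1)^j.
  j = 0: C(9,0)·(4)^0 = 1·1 = 1.
  j = 1: C(9,1)·(4)^1 = 9·4 = 36.
  j = 2: C(9,2)·(4)^2 = 36·16 = 576.
  j = 3: C(9,3)·(4)^3 = 84·64 = 5376.
  V_q(n, t) = 1 + 36 + 576 + 5376 = 5989.
Step 2: q^n = 5^9 = 1953125.
Step 3: Hamming bound ⌊q^n / V_q(n,t)⌋ = ⌊1953125/5989⌋ = 326.
Step 4: Compare |C| = 90 to 326: satisfied.
The claimed |C| lies below the Hamming bound.


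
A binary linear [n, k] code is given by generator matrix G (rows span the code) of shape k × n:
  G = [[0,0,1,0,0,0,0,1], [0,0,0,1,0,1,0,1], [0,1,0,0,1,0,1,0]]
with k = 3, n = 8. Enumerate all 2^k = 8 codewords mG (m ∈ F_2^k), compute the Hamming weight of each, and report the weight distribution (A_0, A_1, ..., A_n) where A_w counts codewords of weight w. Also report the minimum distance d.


Weight distribution: A_0 = 1, A_2 = 1, A_3 = 3, A_5 = 1, A_6 = 2. Minimum distance d = 2.

Enumerate all 2^3 = 8 messages m ∈ F_2^3.
For each, compute codeword c = mG in F_2^8, then tally its weight.
  m = 000 → c = 00000000, weight = 0.
  m = 100 → c = 00100001, weight = 2.
  m = 010 → c = 00010101, weight = 3.
  m = 110 → c = 00110100, weight = 3.
  m = 001 → c = 01001010, weight = 3.
  m = 101 → c = 01101011, weight = 5.
  m = 011 → c = 01011111, weight = 6.
  m = 111 → c = 01111110, weight = 6.
Tally weights:
  weight 0: 1 codewords.
  weight 2: 1 codewords.
  weight 3: 3 codewords.
  weight 5: 1 codewords.
  weight 6: 2 codewords.
Minimum distance d = smallest w > 0 with A_w > 0 = 2.
Sanity: Σ A_w = 8 = 2^3 = 8 ✓.


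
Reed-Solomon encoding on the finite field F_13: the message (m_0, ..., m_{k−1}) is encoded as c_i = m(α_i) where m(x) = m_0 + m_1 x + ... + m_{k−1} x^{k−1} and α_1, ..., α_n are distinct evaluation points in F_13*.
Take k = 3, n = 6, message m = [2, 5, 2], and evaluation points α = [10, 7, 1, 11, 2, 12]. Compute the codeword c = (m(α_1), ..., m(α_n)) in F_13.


c = [5, 5, 9, 0, 7, 12]

Message polynomial: m(x) = 2 + 5·x + 2·x^2 (mod 13).
For each evaluation point α_i, compute m(α_i) mod 13:
  α_1 = 10: Horner steps 2 → 12 → 5, so m(10) = 5.
  α_2 = 7: Horner steps 2 → 6 → 5, so m(7) = 5.
  α_3 = 1: Horner steps 2 → 7 → 9, so m(1) = 9.
  α_4 = 11: Horner steps 2 → 1 → 0, so m(11) = 0.
  α_5 = 2: Horner steps 2 → 9 → 7, so m(2) = 7.
  α_6 = 12: Horner steps 2 → 3 → 12, so m(12) = 12.
Codeword c = [5, 5, 9, 0, 7, 12] ∈ F_13^6.


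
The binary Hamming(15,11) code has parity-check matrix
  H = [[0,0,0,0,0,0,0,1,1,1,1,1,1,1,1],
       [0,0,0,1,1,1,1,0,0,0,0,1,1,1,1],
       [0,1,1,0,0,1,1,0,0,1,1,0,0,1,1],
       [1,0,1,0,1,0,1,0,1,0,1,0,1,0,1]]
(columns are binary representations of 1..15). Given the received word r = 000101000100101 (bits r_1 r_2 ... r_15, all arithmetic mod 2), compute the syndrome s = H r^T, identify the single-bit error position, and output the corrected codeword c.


s = (1, 0, 1, 0)^T, error position = 10, corrected codeword c = 000101000000101

Compute s = H r^T mod 2 one row at a time:
  s_1 = 0 + 0 + 1 + 0 + 0 + 1 + 0 + 1 = 3 ≡ 1 (mod 2).
  s_2 = 1 + 0 + 1 + 0 + 0 + 1 + 0 + 1 = 4 ≡ 0 (mod 2).
  s_3 = 0 + 0 + 1 + 0 + 1 + 0 + 0 + 1 = 3 ≡ 1 (mod 2).
  s_4 = 0 + 0 + 0 + 0 + 0 + 0 + 1 + 1 = 2 ≡ 0 (mod 2).
s = (1, 0, 1, 0)^T — this equals column 10 of H (binary 1010), so error is at position 10.
Correct: flip bit 10 of r = 000101000100101 to get c = 000101000000101.


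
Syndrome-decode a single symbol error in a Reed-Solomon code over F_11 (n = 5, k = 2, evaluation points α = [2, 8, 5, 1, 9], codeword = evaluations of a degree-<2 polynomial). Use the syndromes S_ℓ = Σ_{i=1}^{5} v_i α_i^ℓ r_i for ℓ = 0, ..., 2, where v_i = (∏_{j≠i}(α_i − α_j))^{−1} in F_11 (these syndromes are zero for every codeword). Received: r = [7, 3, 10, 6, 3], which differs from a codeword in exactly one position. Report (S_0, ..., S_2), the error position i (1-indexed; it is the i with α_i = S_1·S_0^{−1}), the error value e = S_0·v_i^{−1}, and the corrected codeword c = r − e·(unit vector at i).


S = (2, 5, 7), error at position 2, error magnitude e = 1, c = [7, 2, 10, 6, 3].

Step 1: column multipliers v_i = (∏_{j≠i}(α_i − α_j))^{−1} mod 11.
  i = 1 (α = 2): (2−8)(2−5)(2−1)(2−9) = (−6)·(−3)·1·(−7) = −126 ≡ 6, so v_1 = 6^{−1} = 2 (mod 11).
  i = 2 (α = 8): (8−2)(8−5)(8−1)(8−9) = 6·3·7·(−1) = −126 ≡ 6, so v_2 = 6^{−1} = 2 (mod 11).
  i = 3 (α = 5): (5−2)(5−8)(5−1)(5−9) = 3·(−3)·4·(−4) = 144 ≡ 1, so v_3 = 1^{−1} = 1 (mod 11).
  i = 4 (α = 1): (1−2)(1−8)(1−5)(1−9) = (−1)·(−7)·(−4)·(−8) = 224 ≡ 4, so v_4 = 4^{−1} = 3 (mod 11).
  i = 5 (α = 9): (9−2)(9−8)(9−5)(9−1) = 7·1·4·8 = 224 ≡ 4, so v_5 = 4^{−1} = 3 (mod 11).
  v = [2, 2, 1, 3, 3].
Step 2: syndromes of r = [7, 3, 10, 6, 3] (all sums mod 11).
  S_0 = Σ v_i r_i = 2·7 + 2·3 + 1·10 + 3·6 + 3·3 = 57 ≡ 2.
  S_1 = Σ v_i α_i r_i = 2·2·7 + 2·8·3 + 1·5·10 + 3·1·6 + 3·9·3 = 225 ≡ 5.
  α_i^2 mod 11 = [4, 9, 3, 1, 4].
  S_2 = Σ v_i α_i^2 r_i = 2·4·7 + 2·9·3 + 1·3·10 + 3·1·6 + 3·4·3 = 194 ≡ 7.
  S = (2, 5, 7) ≠ 0, so r is not a codeword (an error is present).
Step 3: locate the error. For a single error e at position i, S_ℓ = v_i·e·α_i^ℓ, so α_err = S_1/S_0.
  S_0^{−1} = 2^{−1} = 6 (mod 11), so α_err = 5·6 = 30 ≡ 8 = α_2. Error position i = 2.
  Consistency check: S_2/S_1 = 7·9 = 63 ≡ 8 = α_err ✓ (single-error assumption holds).
Step 4: error magnitude e = S_0/v_2 = S_0·∏_{j≠2}(α_2 − α_j) = 2·6 = 12 ≡ 1 (mod 11).
Step 5: correct position 2: c_2 = r_2 − e = 3 − 1 ≡ 2 (mod 11). Hence c = [7, 2, 10, 6, 3].
  Check: interpolating c through the α_i gives m(x) = 5 + 1·x (degree < 2) with m(α_i) = c_i for every i, so c is indeed a codeword.


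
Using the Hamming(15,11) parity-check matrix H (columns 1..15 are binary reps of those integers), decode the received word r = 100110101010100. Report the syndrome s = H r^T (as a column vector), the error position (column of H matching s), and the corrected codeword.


s = (1, 0, 0, 0)^T, error position = 8, corrected codeword c = 100110111010100

Compute s = H r^T mod 2 one row at a time:
  s_1 = 0 + 1 + 0 + 1 + 0 + 1 + 0 + 0 = 3 ≡ 1 (mod 2).
  s_2 = 1 + 1 + 0 + 1 + 0 + 1 + 0 + 0 = 4 ≡ 0 (mod 2).
  s_3 = 0 + 0 + 0 + 1 + 0 + 1 + 0 + 0 = 2 ≡ 0 (mod 2).
  s_4 = 1 + 0 + 1 + 1 + 1 + 1 + 1 + 0 = 6 ≡ 0 (mod 2).
s = (1, 0, 0, 0)^T — this equals column 8 of H (binary 1000), so error is at position 8.
Correct: flip bit 8 of r = 100110101010100 to get c = 100110111010100.


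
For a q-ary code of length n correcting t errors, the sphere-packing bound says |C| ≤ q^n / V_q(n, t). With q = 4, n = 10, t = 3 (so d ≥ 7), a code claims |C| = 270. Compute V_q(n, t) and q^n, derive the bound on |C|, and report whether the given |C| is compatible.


V_q(n, t) = 3676, q^n = 1048576, Hamming bound = 285, |C| = 270 ≤ bound (satisfied).

Step 1: Compute V_q(n, t) = Σ_{j=0}^3 C(n, j) (q−1)^j.
  j = 0: C(10,0)·(3)^0 = 1·1 = 1.
  j = 1: C(10,1)·(3)^1 = 10·3 = 30.
  j = 2: C(10,2)·(3)^2 = 45·9 = 405.
  j = 3: C(10,3)·(3)^3 = 120·27 = 3240.
  V_q(n, t) = 1 + 30 + 405 + 3240 = 3676.
Step 2: q^n = 4^10 = 1048576.
Step 3: Hamming bound ⌊q^n / V_q(n,t)⌋ = ⌊1048576/3676⌋ = 285.
Step 4: Compare |C| = 270 to 285: satisfied.
The claimed |C| lies below the Hamming bound.


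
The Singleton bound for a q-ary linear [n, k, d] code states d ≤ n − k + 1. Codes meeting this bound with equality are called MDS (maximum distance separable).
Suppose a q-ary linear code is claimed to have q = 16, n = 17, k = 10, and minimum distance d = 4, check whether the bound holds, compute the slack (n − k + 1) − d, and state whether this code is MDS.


Singleton RHS = n − k + 1 = 8, slack = 4, bound satisfied, not MDS.

Singleton bound: d ≤ n − k + 1.
Here n = 17, k = 10, so n − k + 1 = 8.
Given d = 4, check d ≤ 8: YES.
Slack = (n − k + 1) − d = 4.
The code is NOT MDS (slack = 4 > 0).
Description: the claimed parameters are [17, 10, 4]_16; such a code would be non-MDS.


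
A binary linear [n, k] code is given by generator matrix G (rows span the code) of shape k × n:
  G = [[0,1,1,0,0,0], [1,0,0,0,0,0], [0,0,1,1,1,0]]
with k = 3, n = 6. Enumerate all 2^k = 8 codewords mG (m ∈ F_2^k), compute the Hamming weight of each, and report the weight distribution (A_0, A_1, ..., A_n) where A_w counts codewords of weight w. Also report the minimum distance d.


Weight distribution: A_0 = 1, A_1 = 1, A_2 = 1, A_3 = 3, A_4 = 2. Minimum distance d = 1.

Enumerate all 2^3 = 8 messages m ∈ F_2^3.
For each, compute codeword c = mG in F_2^6, then tally its weight.
  m = 000 → c = 000000, weight = 0.
  m = 100 → c = 011000, weight = 2.
  m = 010 → c = 100000, weight = 1.
  m = 110 → c = 111000, weight = 3.
  m = 001 → c = 001110, weight = 3.
  m = 101 → c = 010110, weight = 3.
  m = 011 → c = 101110, weight = 4.
  m = 111 → c = 110110, weight = 4.
Tally weights:
  weight 0: 1 codewords.
  weight 1: 1 codewords.
  weight 2: 1 codewords.
  weight 3: 3 codewords.
  weight 4: 2 codewords.
Minimum distance d = smallest w > 0 with A_w > 0 = 1.
Sanity: Σ A_w = 8 = 2^3 = 8 ✓.


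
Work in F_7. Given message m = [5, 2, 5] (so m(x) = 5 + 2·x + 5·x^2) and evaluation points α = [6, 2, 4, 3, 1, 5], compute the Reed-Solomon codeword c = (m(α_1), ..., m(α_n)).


c = [1, 1, 2, 0, 5, 0]

Message polynomial: m(x) = 5 + 2·x + 5·x^2 (mod 7).
For each evaluation point α_i, compute m(α_i) mod 7:
  α_1 = 6: Horner steps 5 → 4 → 1, so m(6) = 1.
  α_2 = 2: Horner steps 5 → 5 → 1, so m(2) = 1.
  α_3 = 4: Horner steps 5 → 1 → 2, so m(4) = 2.
  α_4 = 3: Horner steps 5 → 3 → 0, so m(3) = 0.
  α_5 = 1: Horner steps 5 → 0 → 5, so m(1) = 5.
  α_6 = 5: Horner steps 5 → 6 → 0, so m(5) = 0.
Codeword c = [1, 1, 2, 0, 5, 0] ∈ F_7^6.


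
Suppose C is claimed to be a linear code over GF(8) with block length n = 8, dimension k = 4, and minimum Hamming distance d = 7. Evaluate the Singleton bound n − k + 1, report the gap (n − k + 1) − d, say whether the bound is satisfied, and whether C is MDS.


Singleton RHS = n − k + 1 = 5, slack = -2, bound violated (no such code; not MDS).

Singleton bound: d ≤ n − k + 1.
Here n = 8, k = 4, so n − k + 1 = 5.
Given d = 7, check d ≤ 5: NO.
Slack = (n − k + 1) − d = -2.
The slack is negative: d = 7 exceeds n − k + 1 = 5 by 2, so the Singleton bound is violated and no linear [8, 4, 7]_8 code can exist. In particular it is not MDS (MDS requires d = n − k + 1 exactly).
Description: the claimed parameters are [8, 4, 7]_8; such a code would be impossible (violates the Singleton bound).


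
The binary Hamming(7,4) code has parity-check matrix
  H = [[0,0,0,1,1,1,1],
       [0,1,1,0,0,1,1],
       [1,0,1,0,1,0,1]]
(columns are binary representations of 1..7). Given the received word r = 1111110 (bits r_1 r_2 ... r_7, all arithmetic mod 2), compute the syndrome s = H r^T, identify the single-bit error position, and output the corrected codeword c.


s = (1, 1, 1)^T, error position = 7, corrected codeword c = 1111111

Compute s = H r^T mod 2 one row at a time:
  s_1 = 1 + 1 + 1 + 0 = 3 ≡ 1 (mod 2).
  s_2 = 1 + 1 + 1 + 0 = 3 ≡ 1 (mod 2).
  s_3 = 1 + 1 + 1 + 0 = 3 ≡ 1 (mod 2).
s = (1, 1, 1)^T — this equals column 7 of H (binary 111), so error is at position 7.
Correct: flip bit 7 of r = 1111110 to get c = 1111111.


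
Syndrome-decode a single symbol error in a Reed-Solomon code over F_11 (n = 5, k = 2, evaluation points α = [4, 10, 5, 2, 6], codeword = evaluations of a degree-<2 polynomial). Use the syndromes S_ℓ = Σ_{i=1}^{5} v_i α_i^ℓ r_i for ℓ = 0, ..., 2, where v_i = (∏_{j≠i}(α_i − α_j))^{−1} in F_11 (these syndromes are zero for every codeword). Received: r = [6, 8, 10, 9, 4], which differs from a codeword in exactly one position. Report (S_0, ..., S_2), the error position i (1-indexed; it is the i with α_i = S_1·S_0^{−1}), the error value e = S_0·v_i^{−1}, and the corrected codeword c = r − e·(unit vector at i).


S = (1, 6, 3), error at position 5, error magnitude e = 1, c = [6, 8, 10, 9, 3].

Step 1: column multipliers v_i = (∏_{j≠i}(α_i − α_j))^{−1} mod 11.
  i = 1 (α = 4): (4−10)(4−5)(4−2)(4−6) = (−6)·(−1)·2·(−2) = −24 ≡ 9, so v_1 = 9^{−1} = 5 (mod 11).
  i = 2 (α = 10): (10−4)(10−5)(10−2)(10−6) = 6·5·8·4 = 960 ≡ 3, so v_2 = 3^{−1} = 4 (mod 11).
  i = 3 (α = 5): (5−4)(5−10)(5−2)(5−6) = 1·(−5)·3·(−1) = 15 ≡ 4, so v_3 = 4^{−1} = 3 (mod 11).
  i = 4 (α = 2): (2−4)(2−10)(2−5)(2−6) = (−2)·(−8)·(−3)·(−4) = 192 ≡ 5, so v_4 = 5^{−1} = 9 (mod 11).
  i = 5 (α = 6): (6−4)(6−10)(6−5)(6−2) = 2·(−4)·1·4 = −32 ≡ 1, so v_5 = 1^{−1} = 1 (mod 11).
  v = [5, 4, 3, 9, 1].
Step 2: syndromes of r = [6, 8, 10, 9, 4] (all sums mod 11).
  S_0 = Σ v_i r_i = 5·6 + 4·8 + 3·10 + 9·9 + 1·4 = 177 ≡ 1.
  S_1 = Σ v_i α_i r_i = 5·4·6 + 4·10·8 + 3·5·10 + 9·2·9 + 1·6·4 = 776 ≡ 6.
  α_i^2 mod 11 = [5, 1, 3, 4, 3].
  S_2 = Σ v_i α_i^2 r_i = 5·5·6 + 4·1·8 + 3·3·10 + 9·4·9 + 1·3·4 = 608 ≡ 3.
  S = (1, 6, 3) ≠ 0, so r is not a codeword (an error is present).
Step 3: locate the error. For a single error e at position i, S_ℓ = v_i·e·α_i^ℓ, so α_err = S_1/S_0.
  S_0^{−1} = 1^{−1} = 1 (mod 11), so α_err = 6·1 = 6 ≡ 6 = α_5. Error position i = 5.
  Consistency check: S_2/S_1 = 3·2 = 6 ≡ 6 = α_err ✓ (single-error assumption holds).
Step 4: error magnitude e = S_0/v_5 = S_0·∏_{j≠5}(α_5 − α_j) = 1·1 = 1 ≡ 1 (mod 11).
Step 5: correct position 5: c_5 = r_5 − e = 4 − 1 ≡ 3 (mod 11). Hence c = [6, 8, 10, 9, 3].
  Check: interpolating c through the α_i gives m(x) = 1 + 4·x (degree < 2) with m(α_i) = c_i for every i, so c is indeed a codeword.


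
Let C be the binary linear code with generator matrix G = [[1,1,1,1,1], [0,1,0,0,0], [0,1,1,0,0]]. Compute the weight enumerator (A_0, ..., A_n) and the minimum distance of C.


Weight distribution: A_0 = 1, A_1 = 2, A_2 = 1, A_3 = 1, A_4 = 2, A_5 = 1. Minimum distance d = 1.

Enumerate all 2^3 = 8 messages m ∈ F_2^3.
For each, compute codeword c = mG in F_2^5, then tally its weight.
  m = 000 → c = 00000, weight = 0.
  m = 100 → c = 11111, weight = 5.
  m = 010 → c = 01000, weight = 1.
  m = 110 → c = 10111, weight = 4.
  m = 001 → c = 01100, weight = 2.
  m = 101 → c = 10011, weight = 3.
  m = 011 → c = 00100, weight = 1.
  m = 111 → c = 11011, weight = 4.
Tally weights:
  weight 0: 1 codewords.
  weight 1: 2 codewords.
  weight 2: 1 codewords.
  weight 3: 1 codewords.
  weight 4: 2 codewords.
  weight 5: 1 codewords.
Minimum distance d = smallest w > 0 with A_w > 0 = 1.
Sanity: Σ A_w = 8 = 2^3 = 8 ✓.


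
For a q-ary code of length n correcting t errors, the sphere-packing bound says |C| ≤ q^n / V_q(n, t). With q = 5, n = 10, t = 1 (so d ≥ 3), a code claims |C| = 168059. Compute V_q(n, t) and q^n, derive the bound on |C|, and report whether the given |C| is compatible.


V_q(n, t) = 41, q^n = 9765625, Hamming bound = 238185, |C| = 168059 ≤ bound (satisfied).

Step 1: Compute V_q(n, t) = Σ_{j=0}^1 C(n, j) (q−1)^j.
  j = 0: C(10,0)·(4)^0 = 1·1 = 1.
  j = 1: C(10,1)·(4)^1 = 10·4 = 40.
  V_q(n, t) = 1 + 40 = 41.
Step 2: q^n = 5^10 = 9765625.
Step 3: Hamming bound ⌊q^n / V_q(n,t)⌋ = ⌊9765625/41⌋ = 238185.
Step 4: Compare |C| = 168059 to 238185: satisfied.
The claimed |C| lies below the Hamming bound.


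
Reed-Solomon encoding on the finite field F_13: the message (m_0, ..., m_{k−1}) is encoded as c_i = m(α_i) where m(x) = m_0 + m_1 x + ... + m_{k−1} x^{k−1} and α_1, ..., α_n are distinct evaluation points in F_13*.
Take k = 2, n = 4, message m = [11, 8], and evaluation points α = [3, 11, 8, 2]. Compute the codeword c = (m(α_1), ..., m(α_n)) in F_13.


c = [9, 8, 10, 1]

Message polynomial: m(x) = 11 + 8·x (mod 13).
For each evaluation point α_i, compute m(α_i) mod 13:
  α_1 = 3: Horner steps 8 → 9, so m(3) = 9.
  α_2 = 11: Horner steps 8 → 8, so m(11) = 8.
  α_3 = 8: Horner steps 8 → 10, so m(8) = 10.
  α_4 = 2: Horner steps 8 → 1, so m(2) = 1.
Codeword c = [9, 8, 10, 1] ∈ F_13^4.


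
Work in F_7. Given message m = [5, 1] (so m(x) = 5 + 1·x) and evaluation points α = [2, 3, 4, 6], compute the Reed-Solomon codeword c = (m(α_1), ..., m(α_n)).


c = [0, 1, 2, 4]

Message polynomial: m(x) = 5 + 1·x (mod 7).
For each evaluation point α_i, compute m(α_i) mod 7:
  α_1 = 2: Horner steps 1 → 0, so m(2) = 0.
  α_2 = 3: Horner steps 1 → 1, so m(3) = 1.
  α_3 = 4: Horner steps 1 → 2, so m(4) = 2.
  α_4 = 6: Horner steps 1 → 4, so m(6) = 4.
Codeword c = [0, 1, 2, 4] ∈ F_7^4.


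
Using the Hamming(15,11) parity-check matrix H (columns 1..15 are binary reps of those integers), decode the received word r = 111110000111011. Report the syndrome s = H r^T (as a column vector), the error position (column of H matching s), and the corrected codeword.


s = (1, 1, 0, 1)^T, error position = 13, corrected codeword c = 111110000111111

Compute s = H r^T mod 2 one row at a time:
  s_1 = 0 + 0 + 1 + 1 + 1 + 0 + 1 + 1 = 5 ≡ 1 (mod 2).
  s_2 = 1 + 1 + 0 + 0 + 1 + 0 + 1 + 1 = 5 ≡ 1 (mod 2).
  s_3 = 1 + 1 + 0 + 0 + 1 + 1 + 1 + 1 = 6 ≡ 0 (mod 2).
  s_4 = 1 + 1 + 1 + 0 + 0 + 1 + 0 + 1 = 5 ≡ 1 (mod 2).
s = (1, 1, 0, 1)^T — this equals column 13 of H (binary 1101), so error is at position 13.
Correct: flip bit 13 of r = 111110000111011 to get c = 111110000111111.


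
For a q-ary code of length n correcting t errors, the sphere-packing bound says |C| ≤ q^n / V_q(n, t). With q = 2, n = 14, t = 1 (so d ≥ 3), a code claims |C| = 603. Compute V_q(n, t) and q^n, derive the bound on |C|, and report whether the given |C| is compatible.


V_q(n, t) = 15, q^n = 16384, Hamming bound = 1092, |C| = 603 ≤ bound (satisfied).

Step 1: Compute V_q(n, t) = Σ_{j=0}^1 C(n, j) (q−1)^j.
  j = 0: C(14,0)·(1)^0 = 1·1 = 1.
  j = 1: C(14,1)·(1)^1 = 14·1 = 14.
  V_q(n, t) = 1 + 14 = 15.
Step 2: q^n = 2^14 = 16384.
Step 3: Hamming bound ⌊q^n / V_q(n,t)⌋ = ⌊16384/15⌋ = 1092.
Step 4: Compare |C| = 603 to 1092: satisfied.
The claimed |C| lies below the Hamming bound.


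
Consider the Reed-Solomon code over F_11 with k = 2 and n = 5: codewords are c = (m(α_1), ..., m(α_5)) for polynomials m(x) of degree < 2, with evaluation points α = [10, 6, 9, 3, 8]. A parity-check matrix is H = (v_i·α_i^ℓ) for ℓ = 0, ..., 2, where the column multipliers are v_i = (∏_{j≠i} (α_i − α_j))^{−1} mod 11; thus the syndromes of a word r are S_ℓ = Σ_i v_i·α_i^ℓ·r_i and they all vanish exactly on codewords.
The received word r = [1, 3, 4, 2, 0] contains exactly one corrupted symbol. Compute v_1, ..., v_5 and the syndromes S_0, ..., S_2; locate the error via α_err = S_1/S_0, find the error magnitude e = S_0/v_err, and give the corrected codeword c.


S = (4, 7, 4), error at position 1, error magnitude e = 4, c = [8, 3, 4, 2, 0].

Step 1: column multipliers v_i = (∏_{j≠i}(α_i − α_j))^{−1} mod 11.
  i = 1 (α = 10): (10−6)(10−9)(10−3)(10−8) = 4·1·7·2 = 56 ≡ 1, so v_1 = 1^{−1} = 1 (mod 11).
  i = 2 (α = 6): (6−10)(6−9)(6−3)(6−8) = (−4)·(−3)·3·(−2) = −72 ≡ 5, so v_2 = 5^{−1} = 9 (mod 11).
  i = 3 (α = 9): (9−10)(9−6)(9−3)(9−8) = (−1)·3·6·1 = −18 ≡ 4, so v_3 = 4^{−1} = 3 (mod 11).
  i = 4 (α = 3): (3−10)(3−6)(3−9)(3−8) = (−7)·(−3)·(−6)·(−5) = 630 ≡ 3, so v_4 = 3^{−1} = 4 (mod 11).
  i = 5 (α = 8): (8−10)(8−6)(8−9)(8−3) = (−2)·2·(−1)·5 = 20 ≡ 9, so v_5 = 9^{−1} = 5 (mod 11).
  v = [1, 9, 3, 4, 5].
Step 2: syndromes of r = [1, 3, 4, 2, 0] (all sums mod 11).
  S_0 = Σ v_i r_i = 1·1 + 9·3 + 3·4 + 4·2 + 5·0 = 48 ≡ 4.
  S_1 = Σ v_i α_i r_i = 1·10·1 + 9·6·3 + 3·9·4 + 4·3·2 + 5·8·0 = 304 ≡ 7.
  α_i^2 mod 11 = [1, 3, 4, 9, 9].
  S_2 = Σ v_i α_i^2 r_i = 1·1·1 + 9·3·3 + 3·4·4 + 4·9·2 + 5·9·0 = 202 ≡ 4.
  S = (4, 7, 4) ≠ 0, so r is not a codeword (an error is present).
Step 3: locate the error. For a single error e at position i, S_ℓ = v_i·e·α_i^ℓ, so α_err = S_1/S_0.
  S_0^{−1} = 4^{−1} = 3 (mod 11), so α_err = 7·3 = 21 ≡ 10 = α_1. Error position i = 1.
  Consistency check: S_2/S_1 = 4·8 = 32 ≡ 10 = α_err ✓ (single-error assumption holds).
Step 4: error magnitude e = S_0/v_1 = S_0·∏_{j≠1}(α_1 − α_j) = 4·1 = 4 ≡ 4 (mod 11).
Step 5: correct position 1: c_1 = r_1 − e = 1 − 4 ≡ 8 (mod 11). Hence c = [8, 3, 4, 2, 0].
  Check: interpolating c through the α_i gives m(x) = 1 + 4·x (degree < 2) with m(α_i) = c_i for every i, so c is indeed a codeword.


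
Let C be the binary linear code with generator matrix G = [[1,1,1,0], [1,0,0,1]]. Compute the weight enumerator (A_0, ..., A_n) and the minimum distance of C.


Weight distribution: A_0 = 1, A_2 = 1, A_3 = 2. Minimum distance d = 2.

Enumerate all 2^2 = 4 messages m ∈ F_2^2.
For each, compute codeword c = mG in F_2^4, then tally its weight.
  m = 00 → c = 0000, weight = 0.
  m = 10 → c = 1110, weight = 3.
  m = 01 → c = 1001, weight = 2.
  m = 11 → c = 0111, weight = 3.
Tally weights:
  weight 0: 1 codewords.
  weight 2: 1 codewords.
  weight 3: 2 codewords.
Minimum distance d = smallest w > 0 with A_w > 0 = 2.
Sanity: Σ A_w = 4 = 2^2 = 4 ✓.


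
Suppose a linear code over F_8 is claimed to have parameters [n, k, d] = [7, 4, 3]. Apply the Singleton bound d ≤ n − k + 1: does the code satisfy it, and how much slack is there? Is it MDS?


Singleton RHS = n − k + 1 = 4, slack = 1, bound satisfied, not MDS.

Singleton bound: d ≤ n − k + 1.
Here n = 7, k = 4, so n − k + 1 = 4.
Given d = 3, check d ≤ 4: YES.
Slack = (n − k + 1) − d = 1.
The code is NOT MDS (slack = 1 > 0).
Description: the claimed parameters are [7, 4, 3]_8; such a code would be non-MDS.


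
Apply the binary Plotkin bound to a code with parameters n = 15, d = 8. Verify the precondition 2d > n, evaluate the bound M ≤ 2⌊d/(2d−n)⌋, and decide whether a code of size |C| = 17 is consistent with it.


Plotkin bound M ≤ 16; given |C| = 17 > bound (violated).

Check applicability: 2d = 16, n = 15.
2d − n = 1 > 0, so Plotkin applies.
Compute d/(2d−n) = 8/1 ≈ 8.0000.
⌊d/(2d−n)⌋ = 8.
Plotkin bound: M ≤ 2·8 = 16.
Given |C| = 17, check: VIOLATED.
This |C| is above the Plotkin bound, so no binary code with n = 15, d = 8 and 17 codewords exists.


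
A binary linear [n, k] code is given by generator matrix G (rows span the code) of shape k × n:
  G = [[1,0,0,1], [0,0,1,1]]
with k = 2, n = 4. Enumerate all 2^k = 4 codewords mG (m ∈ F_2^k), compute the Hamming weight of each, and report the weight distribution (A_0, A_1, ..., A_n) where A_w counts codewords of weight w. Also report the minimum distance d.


Weight distribution: A_0 = 1, A_2 = 3. Minimum distance d = 2.

Enumerate all 2^2 = 4 messages m ∈ F_2^2.
For each, compute codeword c = mG in F_2^4, then tally its weight.
  m = 00 → c = 0000, weight = 0.
  m = 10 → c = 1001, weight = 2.
  m = 01 → c = 0011, weight = 2.
  m = 11 → c = 1010, weight = 2.
Tally weights:
  weight 0: 1 codewords.
  weight 2: 3 codewords.
Minimum distance d = smallest w > 0 with A_w > 0 = 2.
Sanity: Σ A_w = 4 = 2^2 = 4 ✓.


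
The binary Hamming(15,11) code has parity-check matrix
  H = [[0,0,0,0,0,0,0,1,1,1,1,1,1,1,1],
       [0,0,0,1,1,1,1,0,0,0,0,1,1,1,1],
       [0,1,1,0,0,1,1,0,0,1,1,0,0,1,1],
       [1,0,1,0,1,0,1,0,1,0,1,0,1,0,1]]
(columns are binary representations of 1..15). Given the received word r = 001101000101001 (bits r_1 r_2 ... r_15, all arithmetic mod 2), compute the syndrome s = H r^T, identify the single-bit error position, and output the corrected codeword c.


s = (1, 0, 0, 0)^T, error position = 8, corrected codeword c = 001101010101001

Compute s = H r^T mod 2 one row at a time:
  s_1 = 0 + 0 + 1 + 0 + 1 + 0 + 0 + 1 = 3 ≡ 1 (mod 2).
  s_2 = 1 + 0 + 1 + 0 + 1 + 0 + 0 + 1 = 4 ≡ 0 (mod 2).
  s_3 = 0 + 1 + 1 + 0 + 1 + 0 + 0 + 1 = 4 ≡ 0 (mod 2).
  s_4 = 0 + 1 + 0 + 0 + 0 + 0 + 0 + 1 = 2 ≡ 0 (mod 2).
s = (1, 0, 0, 0)^T — this equals column 8 of H (binary 1000), so error is at position 8.
Correct: flip bit 8 of r = 001101000101001 to get c = 001101010101001.


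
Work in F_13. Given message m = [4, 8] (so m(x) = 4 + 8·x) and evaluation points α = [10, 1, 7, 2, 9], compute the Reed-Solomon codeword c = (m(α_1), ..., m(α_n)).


c = [6, 12, 8, 7, 11]

Message polynomial: m(x) = 4 + 8·x (mod 13).
For each evaluation point α_i, compute m(α_i) mod 13:
  α_1 = 10: Horner steps 8 → 6, so m(10) = 6.
  α_2 = 1: Horner steps 8 → 12, so m(1) = 12.
  α_3 = 7: Horner steps 8 → 8, so m(7) = 8.
  α_4 = 2: Horner steps 8 → 7, so m(2) = 7.
  α_5 = 9: Horner steps 8 → 11, so m(9) = 11.
Codeword c = [6, 12, 8, 7, 11] ∈ F_13^5.


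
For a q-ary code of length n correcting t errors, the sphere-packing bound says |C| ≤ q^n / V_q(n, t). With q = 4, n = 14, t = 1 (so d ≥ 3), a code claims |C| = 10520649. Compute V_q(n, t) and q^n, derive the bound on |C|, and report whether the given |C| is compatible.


V_q(n, t) = 43, q^n = 268435456, Hamming bound = 6242685, |C| = 10520649 > bound (violated).

Step 1: Compute V_q(n, t) = Σ_{j=0}^1 C(n, j) (q−1)^j.
  j = 0: C(14,0)·(3)^0 = 1·1 = 1.
  j = 1: C(14,1)·(3)^1 = 14·3 = 42.
  V_q(n, t) = 1 + 42 = 43.
Step 2: q^n = 4^14 = 268435456.
Step 3: Hamming bound ⌊q^n / V_q(n,t)⌋ = ⌊268435456/43⌋ = 6242685.
Step 4: Compare |C| = 10520649 to 6242685: violated.
The claimed |C| lies above the Hamming bound, so no 4-ary code of length 14 with d ≥ 3 can have 10520649 codewords.


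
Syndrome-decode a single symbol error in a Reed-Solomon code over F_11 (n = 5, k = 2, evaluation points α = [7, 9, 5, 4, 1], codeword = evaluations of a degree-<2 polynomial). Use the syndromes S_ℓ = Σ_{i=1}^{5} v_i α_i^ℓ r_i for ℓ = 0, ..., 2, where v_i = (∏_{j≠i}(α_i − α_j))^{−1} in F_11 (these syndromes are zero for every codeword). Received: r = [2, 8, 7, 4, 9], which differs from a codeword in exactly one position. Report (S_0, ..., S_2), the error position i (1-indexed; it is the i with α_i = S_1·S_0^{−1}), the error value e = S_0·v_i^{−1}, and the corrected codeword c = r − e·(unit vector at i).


S = (9, 9, 9), error at position 5, error magnitude e = 3, c = [2, 8, 7, 4, 6].

Step 1: column multipliers v_i = (∏_{j≠i}(α_i − α_j))^{−1} mod 11.
  i = 1 (α = 7): (7−9)(7−5)(7−4)(7−1) = (−2)·2·3·6 = −72 ≡ 5, so v_1 = 5^{−1} = 9 (mod 11).
  i = 2 (α = 9): (9−7)(9−5)(9−4)(9−1) = 2·4·5·8 = 320 ≡ 1, so v_2 = 1^{−1} = 1 (mod 11).
  i = 3 (α = 5): (5−7)(5−9)(5−4)(5−1) = (−2)·(−4)·1·4 = 32 ≡ 10, so v_3 = 10^{−1} = 10 (mod 11).
  i = 4 (α = 4): (4−7)(4−9)(4−5)(4−1) = (−3)·(−5)·(−1)·3 = −45 ≡ 10, so v_4 = 10^{−1} = 10 (mod 11).
  i = 5 (α = 1): (1−7)(1−9)(1−5)(1−4) = (−6)·(−8)·(−4)·(−3) = 576 ≡ 4, so v_5 = 4^{−1} = 3 (mod 11).
  v = [9, 1, 10, 10, 3].
Step 2: syndromes of r = [2, 8, 7, 4, 9] (all sums mod 11).
  S_0 = Σ v_i r_i = 9·2 + 1·8 + 10·7 + 10·4 + 3·9 = 163 ≡ 9.
  S_1 = Σ v_i α_i r_i = 9·7·2 + 1·9·8 + 10·5·7 + 10·4·4 + 3·1·9 = 735 ≡ 9.
  α_i^2 mod 11 = [5, 4, 3, 5, 1].
  S_2 = Σ v_i α_i^2 r_i = 9·5·2 + 1·4·8 + 10·3·7 + 10·5·4 + 3·1·9 = 559 ≡ 9.
  S = (9, 9, 9) ≠ 0, so r is not a codeword (an error is present).
Step 3: locate the error. For a single error e at position i, S_ℓ = v_i·e·α_i^ℓ, so α_err = S_1/S_0.
  S_0^{−1} = 9^{−1} = 5 (mod 11), so α_err = 9·5 = 45 ≡ 1 = α_5. Error position i = 5.
  Consistency check: S_2/S_1 = 9·5 = 45 ≡ 1 = α_err ✓ (single-error assumption holds).
Step 4: error magnitude e = S_0/v_5 = S_0·∏_{j≠5}(α_5 − α_j) = 9·4 = 36 ≡ 3 (mod 11).
Step 5: correct position 5: c_5 = r_5 − e = 9 − 3 ≡ 6 (mod 11). Hence c = [2, 8, 7, 4, 6].
  Check: interpolating c through the α_i gives m(x) = 3 + 3·x (degree < 2) with m(α_i) = c_i for every i, so c is indeed a codeword.


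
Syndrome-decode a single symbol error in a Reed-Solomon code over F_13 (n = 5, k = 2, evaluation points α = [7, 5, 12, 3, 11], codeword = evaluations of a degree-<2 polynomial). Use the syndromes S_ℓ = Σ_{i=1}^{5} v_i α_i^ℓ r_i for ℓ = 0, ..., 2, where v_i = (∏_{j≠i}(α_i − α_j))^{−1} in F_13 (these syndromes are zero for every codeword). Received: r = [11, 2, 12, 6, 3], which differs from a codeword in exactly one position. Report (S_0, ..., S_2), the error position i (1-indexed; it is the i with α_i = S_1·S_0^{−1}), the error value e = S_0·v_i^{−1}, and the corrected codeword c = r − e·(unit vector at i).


S = (8, 5, 8), error at position 3, error magnitude e = 11, c = [11, 2, 1, 6, 3].

Step 1: column multipliers v_i = (∏_{j≠i}(α_i − α_j))^{−1} mod 13.
  i = 1 (α = 7): (7−5)(7−12)(7−3)(7−11) = 2·(−5)·4·(−4) = 160 ≡ 4, so v_1 = 4^{−1} = 10 (mod 13).
  i = 2 (α = 5): (5−7)(5−12)(5−3)(5−11) = (−2)·(−7)·2·(−6) = −168 ≡ 1, so v_2 = 1^{−1} = 1 (mod 13).
  i = 3 (α = 12): (12−7)(12−5)(12−3)(12−11) = 5·7·9·1 = 315 ≡ 3, so v_3 = 3^{−1} = 9 (mod 13).
  i = 4 (α = 3): (3−7)(3−5)(3−12)(3−11) = (−4)·(−2)·(−9)·(−8) = 576 ≡ 4, so v_4 = 4^{−1} = 10 (mod 13).
  i = 5 (α = 11): (11−7)(11−5)(11−12)(11−3) = 4·6·(−1)·8 = −192 ≡ 3, so v_5 = 3^{−1} = 9 (mod 13).
  v = [10, 1, 9, 10, 9].
Step 2: syndromes of r = [11, 2, 12, 6, 3] (all sums mod 13).
  S_0 = Σ v_i r_i = 10·11 + 1·2 + 9·12 + 10·6 + 9·3 = 307 ≡ 8.
  S_1 = Σ v_i α_i r_i = 10·7·11 + 1·5·2 + 9·12·12 + 10·3·6 + 9·11·3 = 2553 ≡ 5.
  α_i^2 mod 13 = [10, 12, 1, 9, 4].
  S_2 = Σ v_i α_i^2 r_i = 10·10·11 + 1·12·2 + 9·1·12 + 10·9·6 + 9·4·3 = 1880 ≡ 8.
  S = (8, 5, 8) ≠ 0, so r is not a codeword (an error is present).
Step 3: locate the error. For a single error e at position i, S_ℓ = v_i·e·α_i^ℓ, so α_err = S_1/S_0.
  S_0^{−1} = 8^{−1} = 5 (mod 13), so α_err = 5·5 = 25 ≡ 12 = α_3. Error position i = 3.
  Consistency check: S_2/S_1 = 8·8 = 64 ≡ 12 = α_err ✓ (single-error assumption holds).
Step 4: error magnitude e = S_0/v_3 = S_0·∏_{j≠3}(α_3 − α_j) = 8·3 = 24 ≡ 11 (mod 13).
Step 5: correct position 3: c_3 = r_3 − e = 12 − 11 ≡ 1 (mod 13). Hence c = [11, 2, 1, 6, 3].
  Check: interpolating c through the α_i gives m(x) = 12 + 11·x (degree < 2) with m(α_i) = c_i for every i, so c is indeed a codeword.


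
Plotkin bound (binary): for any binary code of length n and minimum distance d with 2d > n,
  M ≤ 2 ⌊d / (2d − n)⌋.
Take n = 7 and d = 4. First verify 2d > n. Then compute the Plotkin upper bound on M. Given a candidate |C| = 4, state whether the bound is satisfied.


Plotkin bound M ≤ 8; given |C| = 4 ≤ bound (satisfied).

Check applicability: 2d = 8, n = 7.
2d − n = 1 > 0, so Plotkin applies.
Compute d/(2d−n) = 4/1 ≈ 4.0000.
⌊d/(2d−n)⌋ = 4.
Plotkin bound: M ≤ 2·4 = 8.
Given |C| = 4, check: satisfied.
This |C| is below the Plotkin bound.
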